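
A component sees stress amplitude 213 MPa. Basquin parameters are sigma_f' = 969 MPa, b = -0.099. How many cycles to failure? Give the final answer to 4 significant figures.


sigma_a = sigma_f' * (2*Nf)^b
2*Nf = (sigma_a / sigma_f')^(1/b)
2*Nf = (213 / 969)^(1/-0.099)
2*Nf = 4.42487e+06
Nf = 2.212e+06 cycles


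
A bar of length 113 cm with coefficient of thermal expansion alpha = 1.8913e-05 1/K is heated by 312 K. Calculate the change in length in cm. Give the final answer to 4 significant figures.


dL = L0 * alpha * dT
dL = 113 * 1.8913e-05 * 312
dL = 0.6668 cm


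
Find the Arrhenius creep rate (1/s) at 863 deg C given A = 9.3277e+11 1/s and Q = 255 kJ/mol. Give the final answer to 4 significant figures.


rate = A * exp(-Q / (R*T))
T = 863 + 273.15 = 1136.15 K
rate = 9.3277e+11 * exp(-255e3 / (8.314 * 1136.15))
rate = 1.761 1/s


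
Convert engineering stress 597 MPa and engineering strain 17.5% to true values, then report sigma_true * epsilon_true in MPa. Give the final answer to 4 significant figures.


sigma_true = sigma_eng * (1 + epsilon_eng)
sigma_true = 597 * (1 + 0.175) = 701.475 MPa
epsilon_true = ln(1 + epsilon_eng)
epsilon_true = ln(1 + 0.175) = 0.161268
sigma_true * epsilon_true = 701.475 * 0.161268 = 113.1 MPa


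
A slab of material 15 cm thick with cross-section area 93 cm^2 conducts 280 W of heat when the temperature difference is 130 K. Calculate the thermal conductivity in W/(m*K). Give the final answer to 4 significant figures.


k = Q*L / (A*dT)
L = 0.15 m, A = 9.3e-03 m^2
k = 280 * 0.15 / (9.3e-03 * 130)
k = 34.74 W/(m*K)


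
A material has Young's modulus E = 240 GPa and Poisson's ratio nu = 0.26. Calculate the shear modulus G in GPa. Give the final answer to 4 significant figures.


G = E / (2*(1+nu))
G = 240 / (2*(1+0.26))
G = 95.24 GPa


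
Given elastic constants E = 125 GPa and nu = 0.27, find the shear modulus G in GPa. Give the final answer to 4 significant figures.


G = E / (2*(1+nu))
G = 125 / (2*(1+0.27))
G = 49.21 GPa


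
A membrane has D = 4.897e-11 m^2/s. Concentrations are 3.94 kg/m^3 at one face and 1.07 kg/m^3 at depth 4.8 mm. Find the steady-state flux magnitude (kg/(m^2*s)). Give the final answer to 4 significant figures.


J = -D * (dC/dx) = D * (C1 - C2) / dx
J = 4.897e-11 * (3.94 - 1.07) / 4.8e-03
J = 2.928e-08 kg/(m^2*s)


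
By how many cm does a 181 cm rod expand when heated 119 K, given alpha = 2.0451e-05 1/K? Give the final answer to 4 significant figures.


dL = L0 * alpha * dT
dL = 181 * 2.0451e-05 * 119
dL = 0.4405 cm


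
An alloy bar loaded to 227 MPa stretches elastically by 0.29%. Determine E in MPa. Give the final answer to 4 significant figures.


E = sigma / epsilon
epsilon = 0.29% = 2.9e-03
E = 227 / 2.9e-03
E = 78280 MPa


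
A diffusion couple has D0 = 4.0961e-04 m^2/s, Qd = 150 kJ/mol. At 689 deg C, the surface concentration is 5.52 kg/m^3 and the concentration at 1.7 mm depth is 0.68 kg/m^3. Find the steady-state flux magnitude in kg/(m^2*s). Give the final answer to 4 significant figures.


Step 1: D = D0 * exp(-Qd/(R*T))
T = 689 + 273.15 = 962.15 K
D = 4.0961e-04 * exp(-150e3 / (8.314 * 962.15)) = 2.94206e-12 m^2/s
Step 2: J = D * (C1 - C2) / dx
J = 2.94206e-12 * (5.52 - 0.68) / 1.7e-03
J = 8.376e-09 kg/(m^2*s)


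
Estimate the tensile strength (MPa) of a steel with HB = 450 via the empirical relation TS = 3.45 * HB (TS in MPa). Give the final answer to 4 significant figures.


TS (MPa) = 3.45 * HB
TS = 3.45 * 450
TS = 1553 MPa


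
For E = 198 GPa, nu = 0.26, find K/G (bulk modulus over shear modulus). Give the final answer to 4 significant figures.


G = E / (2*(1+nu))
G = 198 / (2*(1+0.26)) = 78.5714 GPa
K = E / (3*(1-2*nu))
K = 198 / (3*(1-2*0.26)) = 137.5 GPa
K/G = 137.5 / 78.5714 = 1.75


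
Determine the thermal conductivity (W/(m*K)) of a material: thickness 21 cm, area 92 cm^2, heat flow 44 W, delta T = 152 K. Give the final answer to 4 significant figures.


k = Q*L / (A*dT)
L = 0.21 m, A = 9.2e-03 m^2
k = 44 * 0.21 / (9.2e-03 * 152)
k = 6.608 W/(m*K)


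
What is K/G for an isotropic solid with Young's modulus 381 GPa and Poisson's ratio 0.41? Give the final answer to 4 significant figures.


G = E / (2*(1+nu))
G = 381 / (2*(1+0.41)) = 135.106 GPa
K = E / (3*(1-2*nu))
K = 381 / (3*(1-2*0.41)) = 705.556 GPa
K/G = 705.556 / 135.106 = 5.222


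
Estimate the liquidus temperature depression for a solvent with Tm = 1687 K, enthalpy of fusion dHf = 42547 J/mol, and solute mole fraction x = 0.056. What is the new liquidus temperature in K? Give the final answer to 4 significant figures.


dT = R*Tm^2*x / dHf
dT = 8.314 * 1687^2 * 0.056 / 42547
dT = 31.1429 K
T_new = 1687 - 31.1429 = 1656 K


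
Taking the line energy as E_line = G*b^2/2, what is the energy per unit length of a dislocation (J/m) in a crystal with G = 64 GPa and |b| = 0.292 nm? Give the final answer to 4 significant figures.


E = G*b^2/2
b = 0.292 nm = 2.92e-10 m
G = 64 GPa = 6.4e+10 Pa
E = 0.5 * 6.4e+10 * (2.92e-10)^2
E = 2.728e-09 J/m


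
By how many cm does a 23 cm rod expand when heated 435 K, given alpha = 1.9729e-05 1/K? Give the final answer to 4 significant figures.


dL = L0 * alpha * dT
dL = 23 * 1.9729e-05 * 435
dL = 0.1974 cm


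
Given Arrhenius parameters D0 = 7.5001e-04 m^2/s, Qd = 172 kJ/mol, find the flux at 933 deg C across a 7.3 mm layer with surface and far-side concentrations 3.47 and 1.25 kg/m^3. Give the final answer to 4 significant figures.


Step 1: D = D0 * exp(-Qd/(R*T))
T = 933 + 273.15 = 1206.15 K
D = 7.5001e-04 * exp(-172e3 / (8.314 * 1206.15)) = 2.66691e-11 m^2/s
Step 2: J = D * (C1 - C2) / dx
J = 2.66691e-11 * (3.47 - 1.25) / 7.3e-03
J = 8.11e-09 kg/(m^2*s)


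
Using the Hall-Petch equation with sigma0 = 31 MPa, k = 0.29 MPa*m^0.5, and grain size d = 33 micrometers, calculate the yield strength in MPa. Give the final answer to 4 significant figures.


sigma_y = sigma0 + k / sqrt(d)
d = 33 um = 3.3e-05 m
sigma_y = 31 + 0.29 / sqrt(3.3e-05)
sigma_y = 81.48 MPa


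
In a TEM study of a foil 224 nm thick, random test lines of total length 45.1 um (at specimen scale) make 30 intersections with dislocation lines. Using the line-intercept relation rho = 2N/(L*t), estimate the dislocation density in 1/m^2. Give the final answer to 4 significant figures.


rho = 2N / (L * t)
L = 45.1 um = 4.51e-05 m, t = 224 nm = 2.24e-07 m
rho = 2 * 30 / (4.51e-05 * 2.24e-07)
rho = 5.939e+12 1/m^2


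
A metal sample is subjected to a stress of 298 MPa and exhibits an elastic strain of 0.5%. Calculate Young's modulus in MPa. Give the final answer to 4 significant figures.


E = sigma / epsilon
epsilon = 0.5% = 5e-03
E = 298 / 5e-03
E = 59600 MPa


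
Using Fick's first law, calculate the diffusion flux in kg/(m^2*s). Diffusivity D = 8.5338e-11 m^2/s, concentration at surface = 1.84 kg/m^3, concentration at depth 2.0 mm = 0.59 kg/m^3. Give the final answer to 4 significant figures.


J = -D * (dC/dx) = D * (C1 - C2) / dx
J = 8.5338e-11 * (1.84 - 0.59) / 2e-03
J = 5.334e-08 kg/(m^2*s)


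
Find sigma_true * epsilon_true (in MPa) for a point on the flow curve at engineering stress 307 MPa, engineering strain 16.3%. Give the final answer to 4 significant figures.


sigma_true = sigma_eng * (1 + epsilon_eng)
sigma_true = 307 * (1 + 0.163) = 357.041 MPa
epsilon_true = ln(1 + epsilon_eng)
epsilon_true = ln(1 + 0.163) = 0.151003
sigma_true * epsilon_true = 357.041 * 0.151003 = 53.91 MPa


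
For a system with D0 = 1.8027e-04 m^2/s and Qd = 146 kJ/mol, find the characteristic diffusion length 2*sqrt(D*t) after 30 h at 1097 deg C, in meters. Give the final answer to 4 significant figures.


Step 1: D = D0 * exp(-Qd/(R*T))
T = 1370.15 K
D = 1.8027e-04 * exp(-146e3 / (8.314 * 1370.15)) = 4.89464e-10 m^2/s
Step 2: L = 2*sqrt(D*t)
t = 30 h = 108000 s
L = 2*sqrt(4.89464e-10 * 108000) = 0.01454 m


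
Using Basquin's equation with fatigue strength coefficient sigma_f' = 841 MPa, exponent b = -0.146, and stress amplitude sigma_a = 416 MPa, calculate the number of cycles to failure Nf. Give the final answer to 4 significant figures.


sigma_a = sigma_f' * (2*Nf)^b
2*Nf = (sigma_a / sigma_f')^(1/b)
2*Nf = (416 / 841)^(1/-0.146)
2*Nf = 124.123
Nf = 62.06 cycles


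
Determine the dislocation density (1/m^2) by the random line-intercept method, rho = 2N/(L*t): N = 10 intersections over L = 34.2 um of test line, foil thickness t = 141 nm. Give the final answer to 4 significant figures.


rho = 2N / (L * t)
L = 34.2 um = 3.42e-05 m, t = 141 nm = 1.41e-07 m
rho = 2 * 10 / (3.42e-05 * 1.41e-07)
rho = 4.147e+12 1/m^2


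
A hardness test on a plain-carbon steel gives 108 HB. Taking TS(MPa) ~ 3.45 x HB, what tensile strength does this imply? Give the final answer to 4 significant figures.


TS (MPa) = 3.45 * HB
TS = 3.45 * 108
TS = 372.6 MPa


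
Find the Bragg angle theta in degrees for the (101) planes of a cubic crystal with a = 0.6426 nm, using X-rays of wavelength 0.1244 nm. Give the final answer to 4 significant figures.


d = a / sqrt(h^2+k^2+l^2)
d = 0.6426 / sqrt(2) = 0.454387 nm
lambda = 2*d*sin(theta)  =>  sin(theta) = lambda / (2*d)
sin(theta) = 0.1244 / (2 * 0.454387) = 0.136888
theta = 7.868 deg


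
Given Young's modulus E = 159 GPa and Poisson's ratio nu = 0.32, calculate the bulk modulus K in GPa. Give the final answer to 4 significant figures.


K = E / (3*(1-2*nu))
K = 159 / (3*(1-2*0.32))
K = 147.2 GPa


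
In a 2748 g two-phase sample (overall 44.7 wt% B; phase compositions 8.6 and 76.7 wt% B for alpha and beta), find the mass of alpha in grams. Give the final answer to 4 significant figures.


f_alpha = (C_beta - C0) / (C_beta - C_alpha)
f_alpha = (76.7 - 44.7) / (76.7 - 8.6) = 0.469897
m_alpha = f_alpha * m_total = 0.469897 * 2748 = 1291 g


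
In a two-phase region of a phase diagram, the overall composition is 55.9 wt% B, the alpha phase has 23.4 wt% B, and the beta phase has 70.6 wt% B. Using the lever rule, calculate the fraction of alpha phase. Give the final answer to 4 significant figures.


f_alpha = (C_beta - C0) / (C_beta - C_alpha)
f_alpha = (70.6 - 55.9) / (70.6 - 23.4)
f_alpha = 0.3114


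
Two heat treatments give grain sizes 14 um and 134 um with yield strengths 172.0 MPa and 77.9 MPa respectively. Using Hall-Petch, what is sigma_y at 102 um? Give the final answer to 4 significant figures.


sigma_y = sigma0 + k / sqrt(d)
1/sqrt(d1) = 1/sqrt(1.4e-05) = 267.261;  1/sqrt(d2) = 86.3868
k = (sigma1 - sigma2) / (1/sqrt(d1) - 1/sqrt(d2)) = (172.0 - 77.9) / (267.261 - 86.3868) = 0.520251 MPa*m^0.5
sigma0 = sigma1 - k/sqrt(d1) = 172.0 - 0.520251*267.261 = 32.9572 MPa
sigma_y(d3) = 32.9572 + 0.520251 / sqrt(1.02e-04) = 84.47 MPa


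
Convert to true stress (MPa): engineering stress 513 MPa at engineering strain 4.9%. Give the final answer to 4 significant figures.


sigma_true = sigma_eng * (1 + epsilon_eng)
sigma_true = 513 * (1 + 0.049)
sigma_true = 538.1 MPa


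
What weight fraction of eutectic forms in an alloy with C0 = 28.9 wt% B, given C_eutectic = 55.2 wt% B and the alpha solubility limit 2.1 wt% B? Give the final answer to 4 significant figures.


f_primary = (C_e - C0) / (C_e - C_alpha_max)
f_primary = (55.2 - 28.9) / (55.2 - 2.1)
f_primary = 0.495292
f_eutectic = 1 - 0.495292 = 0.5047


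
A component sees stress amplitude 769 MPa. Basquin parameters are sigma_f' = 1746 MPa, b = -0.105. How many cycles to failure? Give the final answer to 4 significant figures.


sigma_a = sigma_f' * (2*Nf)^b
2*Nf = (sigma_a / sigma_f')^(1/b)
2*Nf = (769 / 1746)^(1/-0.105)
2*Nf = 2463.76
Nf = 1232 cycles


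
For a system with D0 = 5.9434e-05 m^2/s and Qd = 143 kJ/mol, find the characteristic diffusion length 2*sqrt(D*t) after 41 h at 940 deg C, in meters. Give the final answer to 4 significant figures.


Step 1: D = D0 * exp(-Qd/(R*T))
T = 1213.15 K
D = 5.9434e-05 * exp(-143e3 / (8.314 * 1213.15)) = 4.13673e-11 m^2/s
Step 2: L = 2*sqrt(D*t)
t = 41 h = 147600 s
L = 2*sqrt(4.13673e-11 * 147600) = 4.942e-03 m


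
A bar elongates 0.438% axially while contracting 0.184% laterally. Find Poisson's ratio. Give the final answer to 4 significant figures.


nu = -epsilon_lat / epsilon_axial
Lateral strain is contraction (negative), so using magnitudes:
nu = 0.184 / 0.438
nu = 0.4201


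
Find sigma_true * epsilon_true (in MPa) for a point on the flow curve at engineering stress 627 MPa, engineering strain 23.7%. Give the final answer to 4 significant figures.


sigma_true = sigma_eng * (1 + epsilon_eng)
sigma_true = 627 * (1 + 0.237) = 775.599 MPa
epsilon_true = ln(1 + epsilon_eng)
epsilon_true = ln(1 + 0.237) = 0.212689
sigma_true * epsilon_true = 775.599 * 0.212689 = 165 MPa


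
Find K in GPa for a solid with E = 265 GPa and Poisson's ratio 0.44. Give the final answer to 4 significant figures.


K = E / (3*(1-2*nu))
K = 265 / (3*(1-2*0.44))
K = 736.1 GPa


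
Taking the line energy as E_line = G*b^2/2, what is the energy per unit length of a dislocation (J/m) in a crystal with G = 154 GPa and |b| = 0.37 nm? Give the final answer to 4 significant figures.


E = G*b^2/2
b = 0.37 nm = 3.7e-10 m
G = 154 GPa = 1.54e+11 Pa
E = 0.5 * 1.54e+11 * (3.7e-10)^2
E = 1.054e-08 J/m


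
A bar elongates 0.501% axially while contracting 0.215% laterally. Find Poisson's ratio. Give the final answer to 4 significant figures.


nu = -epsilon_lat / epsilon_axial
Lateral strain is contraction (negative), so using magnitudes:
nu = 0.215 / 0.501
nu = 0.4291


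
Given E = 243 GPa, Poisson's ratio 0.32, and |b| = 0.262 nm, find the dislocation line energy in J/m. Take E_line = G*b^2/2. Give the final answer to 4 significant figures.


Step 1: G = E / (2*(1+nu))
G = 243 / (2*(1+0.32)) = 92.0455 GPa = 9.20455e+10 Pa
Step 2: E_line = G*b^2/2
b = 0.262 nm = 2.62e-10 m
E_line = 0.5 * 9.20455e+10 * (2.62e-10)^2 = 3.159e-09 J/m


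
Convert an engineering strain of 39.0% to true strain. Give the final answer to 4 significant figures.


epsilon_true = ln(1 + epsilon_eng)
epsilon_true = ln(1 + 0.39)
epsilon_true = 0.3293


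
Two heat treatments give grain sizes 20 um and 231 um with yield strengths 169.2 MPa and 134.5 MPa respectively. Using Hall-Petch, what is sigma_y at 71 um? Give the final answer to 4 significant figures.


sigma_y = sigma0 + k / sqrt(d)
1/sqrt(d1) = 1/sqrt(2e-05) = 223.607;  1/sqrt(d2) = 65.7952
k = (sigma1 - sigma2) / (1/sqrt(d1) - 1/sqrt(d2)) = (169.2 - 134.5) / (223.607 - 65.7952) = 0.219882 MPa*m^0.5
sigma0 = sigma1 - k/sqrt(d1) = 169.2 - 0.219882*223.607 = 120.033 MPa
sigma_y(d3) = 120.033 + 0.219882 / sqrt(7.1e-05) = 146.1 MPa


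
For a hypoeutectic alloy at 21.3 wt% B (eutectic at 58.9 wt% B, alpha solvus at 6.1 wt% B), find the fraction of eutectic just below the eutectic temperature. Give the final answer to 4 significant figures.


f_primary = (C_e - C0) / (C_e - C_alpha_max)
f_primary = (58.9 - 21.3) / (58.9 - 6.1)
f_primary = 0.712121
f_eutectic = 1 - 0.712121 = 0.2879


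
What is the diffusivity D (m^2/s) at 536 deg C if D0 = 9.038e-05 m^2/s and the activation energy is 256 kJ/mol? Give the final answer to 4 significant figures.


D = D0 * exp(-Qd / (R*T))
T = 809.15 K
D = 9.038e-05 * exp(-256e3 / (8.314 * 809.15))
D = 2.688e-21 m^2/s


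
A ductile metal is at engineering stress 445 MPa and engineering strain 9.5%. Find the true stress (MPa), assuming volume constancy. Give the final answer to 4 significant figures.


sigma_true = sigma_eng * (1 + epsilon_eng)
sigma_true = 445 * (1 + 0.095)
sigma_true = 487.3 MPa


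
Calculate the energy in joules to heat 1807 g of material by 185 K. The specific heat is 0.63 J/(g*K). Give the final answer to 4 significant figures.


Q = m * cp * dT
Q = 1807 * 0.63 * 185
Q = 210600 J


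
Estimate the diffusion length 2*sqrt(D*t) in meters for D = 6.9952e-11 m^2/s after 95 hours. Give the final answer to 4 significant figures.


t = 95 hr = 342000 s
Diffusion length = 2*sqrt(D*t)
= 2*sqrt(6.9952e-11 * 342000)
= 9.782e-03 m


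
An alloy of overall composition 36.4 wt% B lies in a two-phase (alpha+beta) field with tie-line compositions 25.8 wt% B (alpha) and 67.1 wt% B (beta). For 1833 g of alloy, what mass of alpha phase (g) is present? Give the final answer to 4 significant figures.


f_alpha = (C_beta - C0) / (C_beta - C_alpha)
f_alpha = (67.1 - 36.4) / (67.1 - 25.8) = 0.743341
m_alpha = f_alpha * m_total = 0.743341 * 1833 = 1363 g


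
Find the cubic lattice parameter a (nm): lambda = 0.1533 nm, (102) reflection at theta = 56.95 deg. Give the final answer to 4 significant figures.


d = lambda / (2*sin(theta))
d = 0.1533 / (2*sin(56.95 deg))
d = 0.0914465 nm
a = d * sqrt(h^2+k^2+l^2) = 0.0914465 * sqrt(5)
a = 0.2045 nm


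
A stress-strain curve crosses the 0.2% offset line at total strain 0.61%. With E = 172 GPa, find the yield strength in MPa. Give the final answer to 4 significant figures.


Offset strain = 0.002
Elastic strain at yield = total_strain - offset = 6.1e-03 - 0.002 = 4.1e-03
sigma_y = E * elastic_strain = 172000 * 4.1e-03
sigma_y = 705.2 MPa


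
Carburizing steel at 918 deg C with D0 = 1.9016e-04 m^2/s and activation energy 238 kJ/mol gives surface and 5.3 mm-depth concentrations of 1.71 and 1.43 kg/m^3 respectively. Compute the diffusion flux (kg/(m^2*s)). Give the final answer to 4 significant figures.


Step 1: D = D0 * exp(-Qd/(R*T))
T = 918 + 273.15 = 1191.15 K
D = 1.9016e-04 * exp(-238e3 / (8.314 * 1191.15)) = 6.94865e-15 m^2/s
Step 2: J = D * (C1 - C2) / dx
J = 6.94865e-15 * (1.71 - 1.43) / 5.3e-03
J = 3.671e-13 kg/(m^2*s)


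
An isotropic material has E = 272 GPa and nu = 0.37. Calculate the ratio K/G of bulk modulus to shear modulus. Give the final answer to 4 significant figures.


G = E / (2*(1+nu))
G = 272 / (2*(1+0.37)) = 99.2701 GPa
K = E / (3*(1-2*nu))
K = 272 / (3*(1-2*0.37)) = 348.718 GPa
K/G = 348.718 / 99.2701 = 3.513


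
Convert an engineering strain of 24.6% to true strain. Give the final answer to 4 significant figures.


epsilon_true = ln(1 + epsilon_eng)
epsilon_true = ln(1 + 0.246)
epsilon_true = 0.2199


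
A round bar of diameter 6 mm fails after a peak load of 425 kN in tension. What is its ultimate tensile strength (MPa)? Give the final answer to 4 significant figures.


A0 = pi*(d/2)^2 = pi*(6/2)^2 = 28.2743 mm^2
UTS = F_max / A0 = 425*1000 / 28.2743
UTS = 15030 MPa


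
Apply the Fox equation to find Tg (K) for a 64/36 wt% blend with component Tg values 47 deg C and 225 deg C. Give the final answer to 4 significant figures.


1/Tg = w1/Tg1 + w2/Tg2 (in Kelvin)
Tg1 = 320.15 K, Tg2 = 498.15 K
1/Tg = 0.64/320.15 + 0.36/498.15
Tg = 367.4 K


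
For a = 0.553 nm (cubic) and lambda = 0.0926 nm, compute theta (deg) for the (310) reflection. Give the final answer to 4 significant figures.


d = a / sqrt(h^2+k^2+l^2)
d = 0.553 / sqrt(10) = 0.174874 nm
lambda = 2*d*sin(theta)  =>  sin(theta) = lambda / (2*d)
sin(theta) = 0.0926 / (2 * 0.174874) = 0.264762
theta = 15.35 deg


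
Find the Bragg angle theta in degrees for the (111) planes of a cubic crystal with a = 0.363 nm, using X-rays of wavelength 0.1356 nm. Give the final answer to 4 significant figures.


d = a / sqrt(h^2+k^2+l^2)
d = 0.363 / sqrt(3) = 0.209578 nm
lambda = 2*d*sin(theta)  =>  sin(theta) = lambda / (2*d)
sin(theta) = 0.1356 / (2 * 0.209578) = 0.323507
theta = 18.88 deg


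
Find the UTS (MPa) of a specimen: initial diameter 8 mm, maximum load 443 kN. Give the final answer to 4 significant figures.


A0 = pi*(d/2)^2 = pi*(8/2)^2 = 50.2655 mm^2
UTS = F_max / A0 = 443*1000 / 50.2655
UTS = 8813 MPa


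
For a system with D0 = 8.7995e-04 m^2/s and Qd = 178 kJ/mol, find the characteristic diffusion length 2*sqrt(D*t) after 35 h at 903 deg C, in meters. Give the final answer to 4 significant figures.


Step 1: D = D0 * exp(-Qd/(R*T))
T = 1176.15 K
D = 8.7995e-04 * exp(-178e3 / (8.314 * 1176.15)) = 1.09375e-11 m^2/s
Step 2: L = 2*sqrt(D*t)
t = 35 h = 126000 s
L = 2*sqrt(1.09375e-11 * 126000) = 2.348e-03 m


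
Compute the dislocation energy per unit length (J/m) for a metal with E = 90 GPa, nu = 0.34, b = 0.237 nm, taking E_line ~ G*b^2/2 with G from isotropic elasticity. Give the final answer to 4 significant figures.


Step 1: G = E / (2*(1+nu))
G = 90 / (2*(1+0.34)) = 33.5821 GPa = 3.35821e+10 Pa
Step 2: E_line = G*b^2/2
b = 0.237 nm = 2.37e-10 m
E_line = 0.5 * 3.35821e+10 * (2.37e-10)^2 = 9.431e-10 J/m


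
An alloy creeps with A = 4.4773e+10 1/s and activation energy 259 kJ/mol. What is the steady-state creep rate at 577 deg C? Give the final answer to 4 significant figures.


rate = A * exp(-Q / (R*T))
T = 577 + 273.15 = 850.15 K
rate = 4.4773e+10 * exp(-259e3 / (8.314 * 850.15))
rate = 5.458e-06 1/s


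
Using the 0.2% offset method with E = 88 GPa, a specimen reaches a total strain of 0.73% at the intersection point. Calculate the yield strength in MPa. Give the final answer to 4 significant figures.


Offset strain = 0.002
Elastic strain at yield = total_strain - offset = 7.3e-03 - 0.002 = 5.3e-03
sigma_y = E * elastic_strain = 88000 * 5.3e-03
sigma_y = 466.4 MPa


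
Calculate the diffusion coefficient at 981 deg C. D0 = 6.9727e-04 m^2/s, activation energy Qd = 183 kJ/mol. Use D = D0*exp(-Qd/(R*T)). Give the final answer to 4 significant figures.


D = D0 * exp(-Qd / (R*T))
T = 1254.15 K
D = 6.9727e-04 * exp(-183e3 / (8.314 * 1254.15))
D = 1.664e-11 m^2/s


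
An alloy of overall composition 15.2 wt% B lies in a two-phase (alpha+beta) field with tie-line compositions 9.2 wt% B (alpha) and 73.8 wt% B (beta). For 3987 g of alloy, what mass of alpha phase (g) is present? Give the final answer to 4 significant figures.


f_alpha = (C_beta - C0) / (C_beta - C_alpha)
f_alpha = (73.8 - 15.2) / (73.8 - 9.2) = 0.907121
m_alpha = f_alpha * m_total = 0.907121 * 3987 = 3617 g


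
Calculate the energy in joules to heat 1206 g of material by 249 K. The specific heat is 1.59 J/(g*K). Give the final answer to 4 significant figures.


Q = m * cp * dT
Q = 1206 * 1.59 * 249
Q = 477500 J


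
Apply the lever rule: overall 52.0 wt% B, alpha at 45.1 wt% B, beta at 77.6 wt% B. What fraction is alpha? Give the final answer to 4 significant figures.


f_alpha = (C_beta - C0) / (C_beta - C_alpha)
f_alpha = (77.6 - 52.0) / (77.6 - 45.1)
f_alpha = 0.7877


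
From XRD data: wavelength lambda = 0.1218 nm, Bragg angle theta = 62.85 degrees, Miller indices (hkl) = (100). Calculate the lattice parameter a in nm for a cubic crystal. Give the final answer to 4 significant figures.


d = lambda / (2*sin(theta))
d = 0.1218 / (2*sin(62.85 deg))
d = 0.0684412 nm
a = d * sqrt(h^2+k^2+l^2) = 0.0684412 * sqrt(1)
a = 0.06844 nm


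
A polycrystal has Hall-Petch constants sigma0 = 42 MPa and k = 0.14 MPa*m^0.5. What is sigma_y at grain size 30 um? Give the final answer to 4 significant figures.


sigma_y = sigma0 + k / sqrt(d)
d = 30 um = 3e-05 m
sigma_y = 42 + 0.14 / sqrt(3e-05)
sigma_y = 67.56 MPa


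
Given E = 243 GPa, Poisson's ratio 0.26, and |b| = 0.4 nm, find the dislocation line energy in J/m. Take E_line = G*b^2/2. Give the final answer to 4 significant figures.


Step 1: G = E / (2*(1+nu))
G = 243 / (2*(1+0.26)) = 96.4286 GPa = 9.64286e+10 Pa
Step 2: E_line = G*b^2/2
b = 0.4 nm = 4e-10 m
E_line = 0.5 * 9.64286e+10 * (4e-10)^2 = 7.714e-09 J/m


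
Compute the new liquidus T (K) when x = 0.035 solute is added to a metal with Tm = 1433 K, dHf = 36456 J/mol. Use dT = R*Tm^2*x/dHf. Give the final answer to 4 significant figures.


dT = R*Tm^2*x / dHf
dT = 8.314 * 1433^2 * 0.035 / 36456
dT = 16.3908 K
T_new = 1433 - 16.3908 = 1417 K


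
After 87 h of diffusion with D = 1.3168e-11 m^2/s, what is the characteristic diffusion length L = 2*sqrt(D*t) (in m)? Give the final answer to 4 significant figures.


t = 87 hr = 313200 s
Diffusion length = 2*sqrt(D*t)
= 2*sqrt(1.3168e-11 * 313200)
= 4.062e-03 m


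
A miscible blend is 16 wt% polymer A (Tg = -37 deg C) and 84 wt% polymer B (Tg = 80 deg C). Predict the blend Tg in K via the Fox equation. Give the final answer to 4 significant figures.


1/Tg = w1/Tg1 + w2/Tg2 (in Kelvin)
Tg1 = 236.15 K, Tg2 = 353.15 K
1/Tg = 0.16/236.15 + 0.84/353.15
Tg = 327.2 K


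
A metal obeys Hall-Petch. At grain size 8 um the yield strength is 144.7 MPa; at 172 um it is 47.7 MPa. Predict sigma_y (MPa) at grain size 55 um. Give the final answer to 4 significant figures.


sigma_y = sigma0 + k / sqrt(d)
1/sqrt(d1) = 1/sqrt(8e-06) = 353.553;  1/sqrt(d2) = 76.2493
k = (sigma1 - sigma2) / (1/sqrt(d1) - 1/sqrt(d2)) = (144.7 - 47.7) / (353.553 - 76.2493) = 0.349796 MPa*m^0.5
sigma0 = sigma1 - k/sqrt(d1) = 144.7 - 0.349796*353.553 = 21.0283 MPa
sigma_y(d3) = 21.0283 + 0.349796 / sqrt(5.5e-05) = 68.19 MPa


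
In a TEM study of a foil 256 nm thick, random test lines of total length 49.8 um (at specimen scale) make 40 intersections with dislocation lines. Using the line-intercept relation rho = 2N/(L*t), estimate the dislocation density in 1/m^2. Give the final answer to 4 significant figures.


rho = 2N / (L * t)
L = 49.8 um = 4.98e-05 m, t = 256 nm = 2.56e-07 m
rho = 2 * 40 / (4.98e-05 * 2.56e-07)
rho = 6.275e+12 1/m^2


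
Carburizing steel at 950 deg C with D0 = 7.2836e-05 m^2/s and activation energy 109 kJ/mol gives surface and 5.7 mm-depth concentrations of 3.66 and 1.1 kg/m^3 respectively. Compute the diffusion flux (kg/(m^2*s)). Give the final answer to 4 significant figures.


Step 1: D = D0 * exp(-Qd/(R*T))
T = 950 + 273.15 = 1223.15 K
D = 7.2836e-05 * exp(-109e3 / (8.314 * 1223.15)) = 1.61187e-09 m^2/s
Step 2: J = D * (C1 - C2) / dx
J = 1.61187e-09 * (3.66 - 1.1) / 5.7e-03
J = 7.239e-07 kg/(m^2*s)


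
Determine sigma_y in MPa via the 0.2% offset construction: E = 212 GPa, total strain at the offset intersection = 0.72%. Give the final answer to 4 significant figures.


Offset strain = 0.002
Elastic strain at yield = total_strain - offset = 7.2e-03 - 0.002 = 5.2e-03
sigma_y = E * elastic_strain = 212000 * 5.2e-03
sigma_y = 1102 MPa


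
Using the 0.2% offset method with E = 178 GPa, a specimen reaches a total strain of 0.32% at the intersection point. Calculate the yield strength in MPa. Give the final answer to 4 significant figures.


Offset strain = 0.002
Elastic strain at yield = total_strain - offset = 3.2e-03 - 0.002 = 1.2e-03
sigma_y = E * elastic_strain = 178000 * 1.2e-03
sigma_y = 213.6 MPa


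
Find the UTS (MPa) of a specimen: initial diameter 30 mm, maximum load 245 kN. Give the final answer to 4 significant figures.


A0 = pi*(d/2)^2 = pi*(30/2)^2 = 706.858 mm^2
UTS = F_max / A0 = 245*1000 / 706.858
UTS = 346.6 MPa


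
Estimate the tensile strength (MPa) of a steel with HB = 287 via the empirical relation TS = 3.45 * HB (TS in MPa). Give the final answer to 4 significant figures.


TS (MPa) = 3.45 * HB
TS = 3.45 * 287
TS = 990.2 MPa


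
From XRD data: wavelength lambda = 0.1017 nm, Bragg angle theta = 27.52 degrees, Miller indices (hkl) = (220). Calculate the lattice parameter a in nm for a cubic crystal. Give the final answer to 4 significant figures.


d = lambda / (2*sin(theta))
d = 0.1017 / (2*sin(27.52 deg))
d = 0.110051 nm
a = d * sqrt(h^2+k^2+l^2) = 0.110051 * sqrt(8)
a = 0.3113 nm


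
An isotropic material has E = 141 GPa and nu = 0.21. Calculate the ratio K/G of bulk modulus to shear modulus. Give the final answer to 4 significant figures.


G = E / (2*(1+nu))
G = 141 / (2*(1+0.21)) = 58.2645 GPa
K = E / (3*(1-2*nu))
K = 141 / (3*(1-2*0.21)) = 81.0345 GPa
K/G = 81.0345 / 58.2645 = 1.391


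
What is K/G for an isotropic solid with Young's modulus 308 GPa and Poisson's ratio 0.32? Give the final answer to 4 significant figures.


G = E / (2*(1+nu))
G = 308 / (2*(1+0.32)) = 116.667 GPa
K = E / (3*(1-2*nu))
K = 308 / (3*(1-2*0.32)) = 285.185 GPa
K/G = 285.185 / 116.667 = 2.444


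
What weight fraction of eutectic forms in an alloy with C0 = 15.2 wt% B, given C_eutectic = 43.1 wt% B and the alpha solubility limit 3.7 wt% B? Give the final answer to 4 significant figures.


f_primary = (C_e - C0) / (C_e - C_alpha_max)
f_primary = (43.1 - 15.2) / (43.1 - 3.7)
f_primary = 0.708122
f_eutectic = 1 - 0.708122 = 0.2919


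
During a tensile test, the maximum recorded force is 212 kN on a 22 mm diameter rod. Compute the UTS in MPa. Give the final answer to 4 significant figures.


A0 = pi*(d/2)^2 = pi*(22/2)^2 = 380.133 mm^2
UTS = F_max / A0 = 212*1000 / 380.133
UTS = 557.7 MPa


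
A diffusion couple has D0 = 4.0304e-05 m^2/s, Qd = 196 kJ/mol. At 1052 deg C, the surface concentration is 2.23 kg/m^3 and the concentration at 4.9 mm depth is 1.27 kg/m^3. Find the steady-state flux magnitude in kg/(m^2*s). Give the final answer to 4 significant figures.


Step 1: D = D0 * exp(-Qd/(R*T))
T = 1052 + 273.15 = 1325.15 K
D = 4.0304e-05 * exp(-196e3 / (8.314 * 1325.15)) = 7.5711e-13 m^2/s
Step 2: J = D * (C1 - C2) / dx
J = 7.5711e-13 * (2.23 - 1.27) / 4.9e-03
J = 1.483e-10 kg/(m^2*s)


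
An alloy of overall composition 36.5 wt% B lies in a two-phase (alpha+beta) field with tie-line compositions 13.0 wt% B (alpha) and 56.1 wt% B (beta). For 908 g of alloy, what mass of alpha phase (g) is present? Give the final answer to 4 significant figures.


f_alpha = (C_beta - C0) / (C_beta - C_alpha)
f_alpha = (56.1 - 36.5) / (56.1 - 13.0) = 0.454756
m_alpha = f_alpha * m_total = 0.454756 * 908 = 412.9 g


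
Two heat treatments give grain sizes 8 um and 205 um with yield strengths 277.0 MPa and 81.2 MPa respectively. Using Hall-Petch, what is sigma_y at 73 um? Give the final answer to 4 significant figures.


sigma_y = sigma0 + k / sqrt(d)
1/sqrt(d1) = 1/sqrt(8e-06) = 353.553;  1/sqrt(d2) = 69.843
k = (sigma1 - sigma2) / (1/sqrt(d1) - 1/sqrt(d2)) = (277.0 - 81.2) / (353.553 - 69.843) = 0.69014 MPa*m^0.5
sigma0 = sigma1 - k/sqrt(d1) = 277.0 - 0.69014*353.553 = 32.9985 MPa
sigma_y(d3) = 32.9985 + 0.69014 / sqrt(7.3e-05) = 113.8 MPa


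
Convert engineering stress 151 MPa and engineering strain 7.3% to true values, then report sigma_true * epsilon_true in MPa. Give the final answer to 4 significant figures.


sigma_true = sigma_eng * (1 + epsilon_eng)
sigma_true = 151 * (1 + 0.073) = 162.023 MPa
epsilon_true = ln(1 + epsilon_eng)
epsilon_true = ln(1 + 0.073) = 0.0704585
sigma_true * epsilon_true = 162.023 * 0.0704585 = 11.42 MPa


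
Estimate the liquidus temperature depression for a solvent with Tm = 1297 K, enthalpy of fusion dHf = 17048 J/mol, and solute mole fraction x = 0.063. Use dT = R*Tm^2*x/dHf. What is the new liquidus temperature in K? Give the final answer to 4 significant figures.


dT = R*Tm^2*x / dHf
dT = 8.314 * 1297^2 * 0.063 / 17048
dT = 51.6841 K
T_new = 1297 - 51.6841 = 1245 K


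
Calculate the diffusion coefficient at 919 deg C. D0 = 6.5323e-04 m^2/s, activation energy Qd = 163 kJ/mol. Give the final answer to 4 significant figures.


D = D0 * exp(-Qd / (R*T))
T = 1192.15 K
D = 6.5323e-04 * exp(-163e3 / (8.314 * 1192.15))
D = 4.709e-11 m^2/s


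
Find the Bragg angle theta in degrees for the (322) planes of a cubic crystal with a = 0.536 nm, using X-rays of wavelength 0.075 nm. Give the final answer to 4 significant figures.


d = a / sqrt(h^2+k^2+l^2)
d = 0.536 / sqrt(17) = 0.129999 nm
lambda = 2*d*sin(theta)  =>  sin(theta) = lambda / (2*d)
sin(theta) = 0.075 / (2 * 0.129999) = 0.288464
theta = 16.77 deg


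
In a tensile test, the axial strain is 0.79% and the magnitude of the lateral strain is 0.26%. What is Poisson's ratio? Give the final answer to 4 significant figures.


nu = -epsilon_lat / epsilon_axial
Lateral strain is contraction (negative), so using magnitudes:
nu = 0.26 / 0.79
nu = 0.3291


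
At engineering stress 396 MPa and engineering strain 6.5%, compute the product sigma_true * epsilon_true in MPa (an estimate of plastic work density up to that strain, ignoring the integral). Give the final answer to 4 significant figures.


sigma_true = sigma_eng * (1 + epsilon_eng)
sigma_true = 396 * (1 + 0.065) = 421.74 MPa
epsilon_true = ln(1 + epsilon_eng)
epsilon_true = ln(1 + 0.065) = 0.0629748
sigma_true * epsilon_true = 421.74 * 0.0629748 = 26.56 MPa


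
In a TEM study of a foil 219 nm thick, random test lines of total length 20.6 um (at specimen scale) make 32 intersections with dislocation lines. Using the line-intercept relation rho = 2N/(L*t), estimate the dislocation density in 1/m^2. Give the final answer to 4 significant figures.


rho = 2N / (L * t)
L = 20.6 um = 2.06e-05 m, t = 219 nm = 2.19e-07 m
rho = 2 * 32 / (2.06e-05 * 2.19e-07)
rho = 1.419e+13 1/m^2


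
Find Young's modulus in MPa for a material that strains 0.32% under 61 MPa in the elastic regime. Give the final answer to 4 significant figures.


E = sigma / epsilon
epsilon = 0.32% = 3.2e-03
E = 61 / 3.2e-03
E = 19060 MPa


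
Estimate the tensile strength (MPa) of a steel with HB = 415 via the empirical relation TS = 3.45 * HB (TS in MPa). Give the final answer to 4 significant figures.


TS (MPa) = 3.45 * HB
TS = 3.45 * 415
TS = 1432 MPa


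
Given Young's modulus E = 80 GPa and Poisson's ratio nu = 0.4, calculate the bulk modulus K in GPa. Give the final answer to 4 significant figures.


K = E / (3*(1-2*nu))
K = 80 / (3*(1-2*0.4))
K = 133.3 GPa


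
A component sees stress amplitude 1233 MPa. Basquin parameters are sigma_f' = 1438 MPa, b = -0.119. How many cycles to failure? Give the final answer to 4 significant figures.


sigma_a = sigma_f' * (2*Nf)^b
2*Nf = (sigma_a / sigma_f')^(1/b)
2*Nf = (1233 / 1438)^(1/-0.119)
2*Nf = 3.64174
Nf = 1.821 cycles


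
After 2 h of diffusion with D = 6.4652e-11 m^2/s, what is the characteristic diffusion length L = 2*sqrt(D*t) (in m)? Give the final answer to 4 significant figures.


t = 2 hr = 7200 s
Diffusion length = 2*sqrt(D*t)
= 2*sqrt(6.4652e-11 * 7200)
= 1.365e-03 m


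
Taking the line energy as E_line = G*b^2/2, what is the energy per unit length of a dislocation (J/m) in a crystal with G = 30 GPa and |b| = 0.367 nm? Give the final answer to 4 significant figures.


E = G*b^2/2
b = 0.367 nm = 3.67e-10 m
G = 30 GPa = 3e+10 Pa
E = 0.5 * 3e+10 * (3.67e-10)^2
E = 2.02e-09 J/m


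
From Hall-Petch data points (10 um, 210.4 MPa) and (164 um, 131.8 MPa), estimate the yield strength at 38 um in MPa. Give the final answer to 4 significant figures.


sigma_y = sigma0 + k / sqrt(d)
1/sqrt(d1) = 1/sqrt(1e-05) = 316.228;  1/sqrt(d2) = 78.0869
k = (sigma1 - sigma2) / (1/sqrt(d1) - 1/sqrt(d2)) = (210.4 - 131.8) / (316.228 - 78.0869) = 0.330057 MPa*m^0.5
sigma0 = sigma1 - k/sqrt(d1) = 210.4 - 0.330057*316.228 = 106.027 MPa
sigma_y(d3) = 106.027 + 0.330057 / sqrt(3.8e-05) = 159.6 MPa


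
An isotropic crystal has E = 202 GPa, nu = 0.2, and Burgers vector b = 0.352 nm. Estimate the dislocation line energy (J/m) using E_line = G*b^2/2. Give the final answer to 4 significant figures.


Step 1: G = E / (2*(1+nu))
G = 202 / (2*(1+0.2)) = 84.1667 GPa = 8.41667e+10 Pa
Step 2: E_line = G*b^2/2
b = 0.352 nm = 3.52e-10 m
E_line = 0.5 * 8.41667e+10 * (3.52e-10)^2 = 5.214e-09 J/m


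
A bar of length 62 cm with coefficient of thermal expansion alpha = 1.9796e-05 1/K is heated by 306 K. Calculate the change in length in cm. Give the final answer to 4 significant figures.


dL = L0 * alpha * dT
dL = 62 * 1.9796e-05 * 306
dL = 0.3756 cm


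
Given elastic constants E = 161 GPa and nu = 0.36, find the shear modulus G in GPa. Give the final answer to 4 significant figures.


G = E / (2*(1+nu))
G = 161 / (2*(1+0.36))
G = 59.19 GPa


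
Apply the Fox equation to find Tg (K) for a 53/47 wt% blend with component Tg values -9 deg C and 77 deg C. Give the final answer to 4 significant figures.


1/Tg = w1/Tg1 + w2/Tg2 (in Kelvin)
Tg1 = 264.15 K, Tg2 = 350.15 K
1/Tg = 0.53/264.15 + 0.47/350.15
Tg = 298.6 K


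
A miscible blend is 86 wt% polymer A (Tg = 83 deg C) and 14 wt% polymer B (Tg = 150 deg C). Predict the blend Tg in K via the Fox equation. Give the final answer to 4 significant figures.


1/Tg = w1/Tg1 + w2/Tg2 (in Kelvin)
Tg1 = 356.15 K, Tg2 = 423.15 K
1/Tg = 0.86/356.15 + 0.14/423.15
Tg = 364.2 K


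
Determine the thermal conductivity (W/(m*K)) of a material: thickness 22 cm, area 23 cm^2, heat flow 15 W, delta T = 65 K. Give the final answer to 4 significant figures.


k = Q*L / (A*dT)
L = 0.22 m, A = 2.3e-03 m^2
k = 15 * 0.22 / (2.3e-03 * 65)
k = 22.07 W/(m*K)


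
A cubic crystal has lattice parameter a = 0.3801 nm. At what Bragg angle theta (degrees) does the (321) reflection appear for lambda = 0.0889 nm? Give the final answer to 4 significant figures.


d = a / sqrt(h^2+k^2+l^2)
d = 0.3801 / sqrt(14) = 0.101586 nm
lambda = 2*d*sin(theta)  =>  sin(theta) = lambda / (2*d)
sin(theta) = 0.0889 / (2 * 0.101586) = 0.43756
theta = 25.95 deg


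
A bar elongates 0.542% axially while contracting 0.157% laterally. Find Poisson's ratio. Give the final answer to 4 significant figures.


nu = -epsilon_lat / epsilon_axial
Lateral strain is contraction (negative), so using magnitudes:
nu = 0.157 / 0.542
nu = 0.2897


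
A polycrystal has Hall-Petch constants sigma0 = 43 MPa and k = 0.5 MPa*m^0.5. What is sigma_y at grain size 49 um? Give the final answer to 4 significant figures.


sigma_y = sigma0 + k / sqrt(d)
d = 49 um = 4.9e-05 m
sigma_y = 43 + 0.5 / sqrt(4.9e-05)
sigma_y = 114.4 MPa


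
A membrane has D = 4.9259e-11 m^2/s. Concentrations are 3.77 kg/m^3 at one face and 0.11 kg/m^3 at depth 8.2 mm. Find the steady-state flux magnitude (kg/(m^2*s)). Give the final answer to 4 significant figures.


J = -D * (dC/dx) = D * (C1 - C2) / dx
J = 4.9259e-11 * (3.77 - 0.11) / 8.2e-03
J = 2.199e-08 kg/(m^2*s)


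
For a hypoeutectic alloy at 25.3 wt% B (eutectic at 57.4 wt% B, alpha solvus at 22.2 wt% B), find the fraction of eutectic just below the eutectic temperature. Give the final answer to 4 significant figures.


f_primary = (C_e - C0) / (C_e - C_alpha_max)
f_primary = (57.4 - 25.3) / (57.4 - 22.2)
f_primary = 0.911932
f_eutectic = 1 - 0.911932 = 0.08807


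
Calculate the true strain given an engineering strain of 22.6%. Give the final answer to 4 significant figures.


epsilon_true = ln(1 + epsilon_eng)
epsilon_true = ln(1 + 0.226)
epsilon_true = 0.2038


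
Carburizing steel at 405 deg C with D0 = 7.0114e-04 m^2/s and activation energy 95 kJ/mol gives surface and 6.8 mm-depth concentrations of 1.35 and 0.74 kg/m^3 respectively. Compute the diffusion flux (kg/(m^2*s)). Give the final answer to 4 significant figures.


Step 1: D = D0 * exp(-Qd/(R*T))
T = 405 + 273.15 = 678.15 K
D = 7.0114e-04 * exp(-95e3 / (8.314 * 678.15)) = 3.37401e-11 m^2/s
Step 2: J = D * (C1 - C2) / dx
J = 3.37401e-11 * (1.35 - 0.74) / 6.8e-03
J = 3.027e-09 kg/(m^2*s)


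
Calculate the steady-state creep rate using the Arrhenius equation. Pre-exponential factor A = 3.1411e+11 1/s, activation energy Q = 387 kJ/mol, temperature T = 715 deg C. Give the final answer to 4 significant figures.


rate = A * exp(-Q / (R*T))
T = 715 + 273.15 = 988.15 K
rate = 3.1411e+11 * exp(-387e3 / (8.314 * 988.15))
rate = 1.094e-09 1/s


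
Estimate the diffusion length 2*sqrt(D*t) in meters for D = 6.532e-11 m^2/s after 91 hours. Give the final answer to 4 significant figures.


t = 91 hr = 327600 s
Diffusion length = 2*sqrt(D*t)
= 2*sqrt(6.532e-11 * 327600)
= 9.252e-03 m


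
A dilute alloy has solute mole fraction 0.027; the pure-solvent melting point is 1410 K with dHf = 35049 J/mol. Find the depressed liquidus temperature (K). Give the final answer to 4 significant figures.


dT = R*Tm^2*x / dHf
dT = 8.314 * 1410^2 * 0.027 / 35049
dT = 12.7332 K
T_new = 1410 - 12.7332 = 1397 K


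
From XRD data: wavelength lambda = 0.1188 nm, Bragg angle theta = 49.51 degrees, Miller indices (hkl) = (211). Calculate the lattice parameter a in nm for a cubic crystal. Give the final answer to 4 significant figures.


d = lambda / (2*sin(theta))
d = 0.1188 / (2*sin(49.51 deg))
d = 0.0781045 nm
a = d * sqrt(h^2+k^2+l^2) = 0.0781045 * sqrt(6)
a = 0.1913 nm
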